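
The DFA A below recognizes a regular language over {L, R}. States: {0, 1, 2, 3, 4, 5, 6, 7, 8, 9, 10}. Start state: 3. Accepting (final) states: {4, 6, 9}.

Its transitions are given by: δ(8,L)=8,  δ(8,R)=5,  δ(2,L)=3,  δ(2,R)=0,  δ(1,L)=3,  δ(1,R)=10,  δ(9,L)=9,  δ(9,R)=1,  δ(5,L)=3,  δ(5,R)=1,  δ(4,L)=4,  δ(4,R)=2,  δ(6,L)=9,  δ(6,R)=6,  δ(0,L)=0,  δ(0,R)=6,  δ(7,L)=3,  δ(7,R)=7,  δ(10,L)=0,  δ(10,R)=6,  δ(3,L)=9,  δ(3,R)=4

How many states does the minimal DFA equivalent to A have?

5

States {5,7,8} cannot be reached from the start state, so discard them.
Initial partition by acceptance: {4,6,9} | {0,1,2,3,10}.
Split {4,6,9} by δ(·,R) → {4,9} and {6}.
Split {0,1,2,3,10} by δ(·,L) → {0,1,2,10} and {3}.
Refine {0,1,2,10} on symbol L: members go to different blocks, giving {0,10} and {1,2}.
The partition is now stable with 5 blocks: {4,9} | {0,10} | {6} | {3} | {1,2}.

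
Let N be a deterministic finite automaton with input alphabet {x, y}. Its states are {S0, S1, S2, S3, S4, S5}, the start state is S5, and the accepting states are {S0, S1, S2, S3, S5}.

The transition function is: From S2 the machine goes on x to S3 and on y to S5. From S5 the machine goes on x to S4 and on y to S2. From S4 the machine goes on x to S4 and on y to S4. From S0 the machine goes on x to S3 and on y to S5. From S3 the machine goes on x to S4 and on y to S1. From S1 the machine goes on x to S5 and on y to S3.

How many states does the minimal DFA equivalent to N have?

First remove the unreachable states {S0}; 5 states remain.
P0 = {S1,S2,S3,S5} | {S4}.
Split {S1,S2,S3,S5} by δ(·,x) → {S1,S2} and {S3,S5}.
The partition is now stable with 3 blocks: {S1,S2} | {S4} | {S3,S5}.

3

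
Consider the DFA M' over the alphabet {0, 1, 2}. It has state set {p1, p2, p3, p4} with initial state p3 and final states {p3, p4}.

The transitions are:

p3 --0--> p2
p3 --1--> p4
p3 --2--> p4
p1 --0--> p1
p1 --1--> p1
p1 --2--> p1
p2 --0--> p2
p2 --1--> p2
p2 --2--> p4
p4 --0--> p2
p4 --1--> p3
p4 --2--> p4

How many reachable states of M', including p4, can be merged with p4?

2

Reachable states from the start: {p2,p3,p4}. Unreachable: {p1} — drop them.
Start with accepting vs non-accepting: {p3,p4} | {p2}.
No further refinement is possible. Final partition (2 blocks): {p3,p4} | {p2}.
The equivalence class containing p4 is {p3,p4}, of size 2.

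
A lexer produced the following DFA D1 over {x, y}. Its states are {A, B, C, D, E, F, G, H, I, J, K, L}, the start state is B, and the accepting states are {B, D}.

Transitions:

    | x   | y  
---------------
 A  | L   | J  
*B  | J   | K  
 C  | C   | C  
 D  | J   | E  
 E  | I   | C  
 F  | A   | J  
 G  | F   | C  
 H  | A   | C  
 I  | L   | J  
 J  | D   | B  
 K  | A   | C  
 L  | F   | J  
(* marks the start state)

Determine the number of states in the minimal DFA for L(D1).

First remove the unreachable states {G,H}; 10 states remain.
Initial partition by acceptance: {B,D} | {A,C,E,F,I,J,K,L}.
On input x, block {A,C,E,F,I,J,K,L} splits into {A,C,E,F,I,K,L} and {J}.
Refine {A,C,E,F,I,K,L} on symbol y: members go to different blocks, giving {A,F,I,L} and {C,E,K}.
Split {C,E,K} by δ(·,x) → {E,K} and {C}.
The partition is now stable with 5 blocks: {B,D} | {A,F,I,L} | {J} | {E,K} | {C}.

5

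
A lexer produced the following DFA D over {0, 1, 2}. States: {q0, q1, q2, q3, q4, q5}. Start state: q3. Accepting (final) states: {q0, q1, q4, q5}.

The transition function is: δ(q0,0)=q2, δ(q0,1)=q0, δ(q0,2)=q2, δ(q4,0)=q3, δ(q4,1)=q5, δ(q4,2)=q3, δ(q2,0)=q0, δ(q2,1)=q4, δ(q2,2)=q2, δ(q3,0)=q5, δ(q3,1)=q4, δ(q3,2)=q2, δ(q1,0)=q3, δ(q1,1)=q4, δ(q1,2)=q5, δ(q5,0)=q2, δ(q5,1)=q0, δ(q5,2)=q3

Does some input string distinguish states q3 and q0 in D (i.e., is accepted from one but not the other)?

First remove the unreachable states {q1}; 5 states remain.
Initial partition by acceptance: {q0,q4,q5} | {q2,q3}.
No further refinement is possible. Final partition (2 blocks): {q0,q4,q5} | {q2,q3}.
q3 and q0 end up in different blocks, so they are distinguishable. For instance, the string 'ε' is accepted from only q0.

Yes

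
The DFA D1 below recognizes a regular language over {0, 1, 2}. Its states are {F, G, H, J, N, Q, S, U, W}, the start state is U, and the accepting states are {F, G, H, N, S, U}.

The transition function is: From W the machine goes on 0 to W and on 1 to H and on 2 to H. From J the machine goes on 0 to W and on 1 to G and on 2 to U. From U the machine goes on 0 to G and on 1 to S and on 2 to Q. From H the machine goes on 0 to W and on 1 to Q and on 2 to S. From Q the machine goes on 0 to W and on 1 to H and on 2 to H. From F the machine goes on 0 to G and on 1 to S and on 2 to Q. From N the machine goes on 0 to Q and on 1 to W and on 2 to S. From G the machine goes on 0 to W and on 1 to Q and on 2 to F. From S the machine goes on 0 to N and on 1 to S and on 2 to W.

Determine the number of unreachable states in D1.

1

BFS from U reaches {F, G, H, N, Q, S, U, W}; the 1 state(s) J are never visited.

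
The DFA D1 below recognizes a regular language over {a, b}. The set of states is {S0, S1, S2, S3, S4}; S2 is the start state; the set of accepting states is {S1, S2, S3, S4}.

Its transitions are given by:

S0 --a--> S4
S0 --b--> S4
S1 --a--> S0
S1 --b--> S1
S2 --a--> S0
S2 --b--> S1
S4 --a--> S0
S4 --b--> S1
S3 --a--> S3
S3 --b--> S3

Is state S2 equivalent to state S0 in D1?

Reachable states from the start: {S0,S1,S2,S4}. Unreachable: {S3} — drop them.
P0 = {S1,S2,S4} | {S0}.
No further refinement is possible. Final partition (2 blocks): {S1,S2,S4} | {S0}.
S2 and S0 end up in different blocks, so they are distinguishable. For instance, the string 'ε' is accepted from only S2.

No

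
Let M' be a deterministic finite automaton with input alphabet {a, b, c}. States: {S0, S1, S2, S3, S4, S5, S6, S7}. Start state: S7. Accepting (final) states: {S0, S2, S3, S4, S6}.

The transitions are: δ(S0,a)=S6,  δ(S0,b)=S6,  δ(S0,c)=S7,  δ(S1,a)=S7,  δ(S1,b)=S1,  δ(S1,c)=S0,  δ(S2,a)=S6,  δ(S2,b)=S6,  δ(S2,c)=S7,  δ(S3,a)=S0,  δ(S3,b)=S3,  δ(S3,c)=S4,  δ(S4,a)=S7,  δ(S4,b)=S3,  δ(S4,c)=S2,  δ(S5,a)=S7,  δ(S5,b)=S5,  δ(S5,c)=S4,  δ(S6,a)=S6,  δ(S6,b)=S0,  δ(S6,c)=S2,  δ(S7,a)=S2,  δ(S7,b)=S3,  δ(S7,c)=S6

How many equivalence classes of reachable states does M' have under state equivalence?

States {S1,S5} cannot be reached from the start state, so discard them.
Start with accepting vs non-accepting: {S0,S2,S3,S4,S6} | {S7}.
Refine {S0,S2,S3,S4,S6} on symbol a: members go to different blocks, giving {S0,S2,S3,S6} and {S4}.
Split {S0,S2,S3,S6} by δ(·,c) → {S0,S2} and {S3} and {S6}.
No further refinement is possible. Final partition (5 blocks): {S0,S2} | {S7} | {S4} | {S3} | {S6}.

5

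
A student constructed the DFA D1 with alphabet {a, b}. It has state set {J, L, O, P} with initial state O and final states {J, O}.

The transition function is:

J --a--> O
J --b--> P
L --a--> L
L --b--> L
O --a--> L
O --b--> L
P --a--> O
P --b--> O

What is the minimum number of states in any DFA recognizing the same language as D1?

States {J,P} cannot be reached from the start state, so discard them.
P0 = {O} | {L}.
The partition is now stable with 2 blocks: {O} | {L}.

2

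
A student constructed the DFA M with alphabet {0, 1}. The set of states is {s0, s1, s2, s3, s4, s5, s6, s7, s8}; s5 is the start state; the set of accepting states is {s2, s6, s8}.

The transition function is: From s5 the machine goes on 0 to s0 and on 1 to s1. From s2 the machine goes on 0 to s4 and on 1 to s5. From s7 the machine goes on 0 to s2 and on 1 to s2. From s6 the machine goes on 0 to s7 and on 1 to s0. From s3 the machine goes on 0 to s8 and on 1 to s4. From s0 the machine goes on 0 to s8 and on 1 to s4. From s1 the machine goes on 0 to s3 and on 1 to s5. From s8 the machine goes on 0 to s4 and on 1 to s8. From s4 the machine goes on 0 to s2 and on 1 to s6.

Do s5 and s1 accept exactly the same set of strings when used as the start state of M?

Yes

Every state is reachable, so we keep all 9.
Initial partition by acceptance: {s2,s6,s8} | {s0,s1,s3,s4,s5,s7}.
Split {s2,s6,s8} by δ(·,1) → {s2,s6} and {s8}.
Split {s0,s1,s3,s4,s5,s7} by δ(·,0) → {s0,s3} and {s1,s5} and {s4,s7}.
Refine {s2,s6} on symbol 1: members go to different blocks, giving {s2} and {s6}.
On input 1, block {s4,s7} splits into {s4} and {s7}.
Stable partition: {s2} | {s0,s3} | {s8} | {s1,s5} | {s4} | {s6} | {s7} — 7 equivalence classes.
s5 and s1 lie in the same block of the stable partition, so they are equivalent — no string distinguishes them.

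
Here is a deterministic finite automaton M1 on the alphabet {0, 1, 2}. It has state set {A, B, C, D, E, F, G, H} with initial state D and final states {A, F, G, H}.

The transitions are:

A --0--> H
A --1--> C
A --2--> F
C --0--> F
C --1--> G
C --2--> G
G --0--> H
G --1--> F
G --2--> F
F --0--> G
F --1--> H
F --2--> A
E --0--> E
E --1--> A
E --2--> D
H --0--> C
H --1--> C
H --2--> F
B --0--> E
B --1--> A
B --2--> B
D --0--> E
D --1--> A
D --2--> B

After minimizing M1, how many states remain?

6

Initial partition by acceptance: {A,F,G,H} | {B,C,D,E}.
On input 0, block {A,F,G,H} splits into {A,F,G} and {H}.
On input 0, block {A,F,G} splits into {A,G} and {F}.
Split {A,G} by δ(·,1) → {A} and {G}.
Refine {B,C,D,E} on symbol 0: members go to different blocks, giving {B,D,E} and {C}.
No further refinement is possible. Final partition (6 blocks): {A} | {B,D,E} | {H} | {F} | {G} | {C}.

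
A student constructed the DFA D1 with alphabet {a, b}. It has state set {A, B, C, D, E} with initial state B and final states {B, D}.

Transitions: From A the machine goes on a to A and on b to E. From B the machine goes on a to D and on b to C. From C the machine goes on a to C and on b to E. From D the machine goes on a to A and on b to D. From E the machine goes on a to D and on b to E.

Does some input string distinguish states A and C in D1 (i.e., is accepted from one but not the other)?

No

All states are reachable from the start state.
Initial partition by acceptance: {B,D} | {A,C,E}.
Split {B,D} by δ(·,a) → {B} and {D}.
Split {A,C,E} by δ(·,a) → {A,C} and {E}.
No further refinement is possible. Final partition (4 blocks): {B} | {A,C} | {D} | {E}.
A and C lie in the same block of the stable partition, so they are equivalent — no string distinguishes them.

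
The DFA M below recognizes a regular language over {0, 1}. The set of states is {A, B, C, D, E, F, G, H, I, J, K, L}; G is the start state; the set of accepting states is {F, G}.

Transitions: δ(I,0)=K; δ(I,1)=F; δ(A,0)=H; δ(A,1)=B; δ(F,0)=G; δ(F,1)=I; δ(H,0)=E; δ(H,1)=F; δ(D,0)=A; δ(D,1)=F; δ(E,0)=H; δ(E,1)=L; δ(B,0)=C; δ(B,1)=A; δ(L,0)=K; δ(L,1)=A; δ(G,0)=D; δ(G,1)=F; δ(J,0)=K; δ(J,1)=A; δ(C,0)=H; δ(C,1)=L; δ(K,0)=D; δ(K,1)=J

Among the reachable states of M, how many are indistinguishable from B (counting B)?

Every state is reachable, so we keep all 12.
P0 = {F,G} | {A,B,C,D,E,H,I,J,K,L}.
Split {F,G} by δ(·,0) → {F} and {G}.
Split {A,B,C,D,E,H,I,J,K,L} by δ(·,1) → {A,B,C,E,J,K,L} and {D,H,I}.
Split {A,B,C,E,J,K,L} by δ(·,0) → {A,C,E,K} and {B,J,L}.
Stable partition: {F} | {A,C,E,K} | {G} | {D,H,I} | {B,J,L} — 5 equivalence classes.
The equivalence class containing B is {B,J,L}, of size 3.

3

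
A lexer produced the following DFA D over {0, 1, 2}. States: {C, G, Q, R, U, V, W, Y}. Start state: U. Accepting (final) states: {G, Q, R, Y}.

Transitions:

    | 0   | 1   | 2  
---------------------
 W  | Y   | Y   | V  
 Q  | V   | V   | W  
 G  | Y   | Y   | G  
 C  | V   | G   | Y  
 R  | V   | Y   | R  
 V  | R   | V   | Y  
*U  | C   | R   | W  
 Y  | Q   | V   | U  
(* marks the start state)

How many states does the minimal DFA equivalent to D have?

Every state is reachable, so we keep all 8.
P0 = {G,Q,R,Y} | {C,U,V,W}.
Split {G,Q,R,Y} by δ(·,0) → {G,Y} and {Q,R}.
On input 0, block {G,Y} splits into {Y} and {G}.
Refine {C,U,V,W} on symbol 0: members go to different blocks, giving {C,U} and {V} and {W}.
Split {C,U} by δ(·,0) → {U} and {C}.
Split {Q,R} by δ(·,1) → {Q} and {R}.
Stable partition: {Y} | {U} | {Q} | {G} | {V} | {W} | {C} | {R} — 8 equivalence classes.

8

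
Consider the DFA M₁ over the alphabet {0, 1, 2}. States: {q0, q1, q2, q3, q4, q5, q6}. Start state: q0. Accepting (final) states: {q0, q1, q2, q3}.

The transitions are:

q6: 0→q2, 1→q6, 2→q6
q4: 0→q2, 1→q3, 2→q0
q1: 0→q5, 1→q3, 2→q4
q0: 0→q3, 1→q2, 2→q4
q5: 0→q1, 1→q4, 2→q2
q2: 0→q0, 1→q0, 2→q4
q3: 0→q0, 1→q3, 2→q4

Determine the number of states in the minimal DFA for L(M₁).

2

States {q1,q5,q6} cannot be reached from the start state, so discard them.
Initial partition by acceptance: {q0,q2,q3} | {q4}.
The partition is now stable with 2 blocks: {q0,q2,q3} | {q4}.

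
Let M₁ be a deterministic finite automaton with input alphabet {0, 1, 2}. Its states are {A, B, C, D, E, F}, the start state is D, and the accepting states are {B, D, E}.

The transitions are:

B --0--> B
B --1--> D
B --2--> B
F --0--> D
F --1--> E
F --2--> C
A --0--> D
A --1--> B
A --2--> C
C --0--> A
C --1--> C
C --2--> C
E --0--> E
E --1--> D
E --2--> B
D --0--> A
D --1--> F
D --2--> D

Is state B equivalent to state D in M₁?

No

P0 = {B,D,E} | {A,C,F}.
Split {B,D,E} by δ(·,0) → {B,E} and {D}.
On input 0, block {A,C,F} splits into {A,F} and {C}.
Stable partition: {B,E} | {A,F} | {D} | {C} — 4 equivalence classes.
B and D end up in different blocks, so they are distinguishable. For instance, the string '0' is accepted from only B.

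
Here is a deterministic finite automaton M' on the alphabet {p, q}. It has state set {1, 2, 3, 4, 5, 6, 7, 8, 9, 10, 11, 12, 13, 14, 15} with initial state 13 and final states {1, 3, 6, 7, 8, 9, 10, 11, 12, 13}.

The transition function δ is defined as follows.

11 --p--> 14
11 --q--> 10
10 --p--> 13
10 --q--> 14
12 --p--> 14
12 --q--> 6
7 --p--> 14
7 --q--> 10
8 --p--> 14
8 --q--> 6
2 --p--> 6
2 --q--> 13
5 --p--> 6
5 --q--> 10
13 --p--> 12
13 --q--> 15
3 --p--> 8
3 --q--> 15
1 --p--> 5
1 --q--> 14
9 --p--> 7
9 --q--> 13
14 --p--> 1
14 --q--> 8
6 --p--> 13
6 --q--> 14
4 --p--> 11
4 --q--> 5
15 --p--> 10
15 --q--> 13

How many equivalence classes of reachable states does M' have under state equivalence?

First remove the unreachable states {2,3,4,7,9,11}; 9 states remain.
Start with accepting vs non-accepting: {1,6,8,10,12,13} | {5,14,15}.
On input p, block {1,6,8,10,12,13} splits into {1,8,12} and {6,10,13}.
On input q, block {1,8,12} splits into {8,12} and {1}.
On input p, block {5,14,15} splits into {5,15} and {14}.
On input p, block {6,10,13} splits into {6,10} and {13}.
On input q, block {5,15} splits into {5} and {15}.
The partition is now stable with 7 blocks: {8,12} | {5} | {6,10} | {1} | {14} | {13} | {15}.

7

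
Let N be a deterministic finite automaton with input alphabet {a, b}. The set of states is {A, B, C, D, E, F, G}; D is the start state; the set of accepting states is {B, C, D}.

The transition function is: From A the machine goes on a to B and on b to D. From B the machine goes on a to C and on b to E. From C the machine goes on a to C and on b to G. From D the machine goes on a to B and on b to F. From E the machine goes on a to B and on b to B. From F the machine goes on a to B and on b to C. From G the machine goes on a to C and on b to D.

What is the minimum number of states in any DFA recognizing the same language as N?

2

Reachable states from the start: {B,C,D,E,F,G}. Unreachable: {A} — drop them.
P0 = {B,C,D} | {E,F,G}.
No further refinement is possible. Final partition (2 blocks): {B,C,D} | {E,F,G}.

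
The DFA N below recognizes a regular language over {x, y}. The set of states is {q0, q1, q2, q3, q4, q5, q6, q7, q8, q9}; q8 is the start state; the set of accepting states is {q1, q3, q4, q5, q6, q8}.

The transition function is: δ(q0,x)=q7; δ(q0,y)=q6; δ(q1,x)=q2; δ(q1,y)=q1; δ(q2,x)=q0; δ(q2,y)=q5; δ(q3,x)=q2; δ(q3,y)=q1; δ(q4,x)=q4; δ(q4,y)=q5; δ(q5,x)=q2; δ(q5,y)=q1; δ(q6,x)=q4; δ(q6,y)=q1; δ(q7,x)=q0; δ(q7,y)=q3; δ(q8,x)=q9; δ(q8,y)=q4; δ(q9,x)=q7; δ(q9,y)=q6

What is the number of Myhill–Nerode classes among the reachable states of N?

5

P0 = {q1,q3,q4,q5,q6,q8} | {q0,q2,q7,q9}.
On input x, block {q1,q3,q4,q5,q6,q8} splits into {q1,q3,q5,q8} and {q4,q6}.
On input y, block {q1,q3,q5,q8} splits into {q1,q3,q5} and {q8}.
Split {q0,q2,q7,q9} by δ(·,y) → {q0,q9} and {q2,q7}.
Stable partition: {q1,q3,q5} | {q0,q9} | {q4,q6} | {q8} | {q2,q7} — 5 equivalence classes.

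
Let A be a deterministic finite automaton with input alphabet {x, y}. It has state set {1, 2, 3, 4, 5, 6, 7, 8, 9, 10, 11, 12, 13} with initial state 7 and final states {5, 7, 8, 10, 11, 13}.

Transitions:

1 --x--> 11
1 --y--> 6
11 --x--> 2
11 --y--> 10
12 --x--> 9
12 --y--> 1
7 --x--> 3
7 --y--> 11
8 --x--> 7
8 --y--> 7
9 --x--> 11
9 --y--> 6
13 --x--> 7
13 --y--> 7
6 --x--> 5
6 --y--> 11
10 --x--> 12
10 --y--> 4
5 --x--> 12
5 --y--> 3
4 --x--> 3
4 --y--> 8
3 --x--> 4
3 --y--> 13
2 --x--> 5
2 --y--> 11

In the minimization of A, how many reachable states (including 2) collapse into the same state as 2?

Every state is reachable, so we keep all 13.
Start with accepting vs non-accepting: {5,7,8,10,11,13} | {1,2,3,4,6,9,12}.
On input x, block {5,7,8,10,11,13} splits into {5,7,10,11} and {8,13}.
On input y, block {5,7,10,11} splits into {5,10} and {7,11}.
On input x, block {1,2,3,4,6,9,12} splits into {3,4,12} and {1,9} and {2,6}.
Split {3,4,12} by δ(·,x) → {3,4} and {12}.
On input x, block {7,11} splits into {7} and {11}.
The partition is now stable with 8 blocks: {5,10} | {3,4} | {8,13} | {7} | {1,9} | {2,6} | {12} | {11}.
The equivalence class containing 2 is {2,6}, of size 2.

2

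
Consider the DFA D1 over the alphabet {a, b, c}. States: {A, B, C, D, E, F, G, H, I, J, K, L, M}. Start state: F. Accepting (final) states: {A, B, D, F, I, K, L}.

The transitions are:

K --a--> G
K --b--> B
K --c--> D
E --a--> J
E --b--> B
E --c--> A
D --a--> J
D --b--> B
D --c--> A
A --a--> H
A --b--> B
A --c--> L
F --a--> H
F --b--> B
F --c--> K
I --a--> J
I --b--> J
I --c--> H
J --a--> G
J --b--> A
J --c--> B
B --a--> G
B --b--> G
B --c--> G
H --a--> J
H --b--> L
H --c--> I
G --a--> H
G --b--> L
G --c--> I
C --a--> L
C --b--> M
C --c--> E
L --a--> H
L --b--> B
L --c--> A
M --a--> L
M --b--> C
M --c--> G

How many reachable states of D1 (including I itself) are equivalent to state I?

2

First remove the unreachable states {C,E,M}; 10 states remain.
Initial partition by acceptance: {A,B,D,F,I,K,L} | {G,H,J}.
Split {A,B,D,F,I,K,L} by δ(·,b) → {A,D,F,K,L} and {B,I}.
No further refinement is possible. Final partition (3 blocks): {A,D,F,K,L} | {G,H,J} | {B,I}.
State I belongs to the block {B,I}, which has 2 states.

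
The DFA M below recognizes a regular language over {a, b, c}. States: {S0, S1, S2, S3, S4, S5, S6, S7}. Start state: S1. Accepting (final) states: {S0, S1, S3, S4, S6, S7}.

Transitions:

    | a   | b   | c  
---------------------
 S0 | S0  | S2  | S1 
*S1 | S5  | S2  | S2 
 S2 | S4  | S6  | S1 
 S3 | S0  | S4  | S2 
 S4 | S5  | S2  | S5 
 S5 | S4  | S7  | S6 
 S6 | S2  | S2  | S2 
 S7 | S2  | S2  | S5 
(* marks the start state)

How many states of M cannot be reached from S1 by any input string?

No path from S1 leads to S0, S3; the other 6 states are all reachable.

2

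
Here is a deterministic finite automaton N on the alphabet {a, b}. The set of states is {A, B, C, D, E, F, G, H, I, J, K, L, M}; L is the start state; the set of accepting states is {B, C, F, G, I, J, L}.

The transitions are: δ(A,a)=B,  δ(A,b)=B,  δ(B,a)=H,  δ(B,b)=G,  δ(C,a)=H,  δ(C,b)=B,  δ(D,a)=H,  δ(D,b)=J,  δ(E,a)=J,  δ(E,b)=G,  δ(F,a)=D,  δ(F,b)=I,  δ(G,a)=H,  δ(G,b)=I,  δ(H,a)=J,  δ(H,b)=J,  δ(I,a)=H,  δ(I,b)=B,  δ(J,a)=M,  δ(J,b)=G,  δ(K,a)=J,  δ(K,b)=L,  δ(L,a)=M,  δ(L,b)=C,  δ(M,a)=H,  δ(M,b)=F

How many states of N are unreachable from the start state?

3

No path from L leads to A, E, K; the other 10 states are all reachable.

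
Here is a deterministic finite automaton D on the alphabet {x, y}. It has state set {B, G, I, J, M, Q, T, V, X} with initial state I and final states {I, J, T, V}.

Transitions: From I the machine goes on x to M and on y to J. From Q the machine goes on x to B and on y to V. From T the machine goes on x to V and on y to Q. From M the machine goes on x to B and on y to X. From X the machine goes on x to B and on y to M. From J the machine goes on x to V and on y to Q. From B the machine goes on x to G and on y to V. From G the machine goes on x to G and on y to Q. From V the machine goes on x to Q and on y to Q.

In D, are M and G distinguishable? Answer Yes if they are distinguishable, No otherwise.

Yes

First remove the unreachable states {T}; 8 states remain.
Initial partition by acceptance: {I,J,V} | {B,G,M,Q,X}.
Refine {I,J,V} on symbol x: members go to different blocks, giving {I,V} and {J}.
Split {I,V} by δ(·,y) → {I} and {V}.
Split {B,G,M,Q,X} by δ(·,y) → {G,M,X} and {B,Q}.
On input x, block {G,M,X} splits into {M,X} and {G}.
Split {B,Q} by δ(·,x) → {Q} and {B}.
Stable partition: {I} | {M,X} | {J} | {V} | {Q} | {G} | {B} — 7 equivalence classes.
M and G end up in different blocks, so they are distinguishable. For instance, the string 'xy' is accepted from only M.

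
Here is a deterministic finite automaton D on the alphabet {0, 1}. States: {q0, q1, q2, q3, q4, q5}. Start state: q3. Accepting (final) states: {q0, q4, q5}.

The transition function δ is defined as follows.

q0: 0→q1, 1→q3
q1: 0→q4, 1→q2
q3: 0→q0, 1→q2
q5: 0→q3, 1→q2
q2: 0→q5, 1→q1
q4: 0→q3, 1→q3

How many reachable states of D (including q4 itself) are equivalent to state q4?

3

All states are reachable from the start state.
Start with accepting vs non-accepting: {q0,q4,q5} | {q1,q2,q3}.
The partition is now stable with 2 blocks: {q0,q4,q5} | {q1,q2,q3}.
State q4 belongs to the block {q0,q4,q5}, which has 3 states.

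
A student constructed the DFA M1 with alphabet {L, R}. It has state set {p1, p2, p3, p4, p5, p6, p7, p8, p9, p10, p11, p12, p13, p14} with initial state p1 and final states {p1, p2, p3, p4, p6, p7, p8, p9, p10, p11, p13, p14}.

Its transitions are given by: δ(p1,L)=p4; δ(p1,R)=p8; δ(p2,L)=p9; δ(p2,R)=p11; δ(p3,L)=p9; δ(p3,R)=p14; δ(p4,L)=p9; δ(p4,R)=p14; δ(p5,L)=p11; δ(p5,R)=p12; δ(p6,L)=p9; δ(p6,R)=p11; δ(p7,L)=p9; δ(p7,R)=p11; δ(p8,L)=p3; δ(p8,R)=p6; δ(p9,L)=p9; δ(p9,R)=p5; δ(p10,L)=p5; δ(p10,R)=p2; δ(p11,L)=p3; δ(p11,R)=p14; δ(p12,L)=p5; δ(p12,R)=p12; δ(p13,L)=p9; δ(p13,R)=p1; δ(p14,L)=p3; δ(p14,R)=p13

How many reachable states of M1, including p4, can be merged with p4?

2

States {p2,p7,p10} cannot be reached from the start state, so discard them.
Initial partition by acceptance: {p1,p3,p4,p6,p8,p9,p11,p13,p14} | {p5,p12}.
Refine {p1,p3,p4,p6,p8,p9,p11,p13,p14} on symbol R: members go to different blocks, giving {p1,p3,p4,p6,p8,p11,p13,p14} and {p9}.
Split {p1,p3,p4,p6,p8,p11,p13,p14} by δ(·,L) → {p1,p8,p11,p14} and {p3,p4,p6,p13}.
Refine {p1,p8,p11,p14} on symbol R: members go to different blocks, giving {p1,p11} and {p8,p14}.
Split {p5,p12} by δ(·,L) → {p5} and {p12}.
Refine {p3,p4,p6,p13} on symbol R: members go to different blocks, giving {p3,p4} and {p6,p13}.
No further refinement is possible. Final partition (7 blocks): {p1,p11} | {p5} | {p9} | {p3,p4} | {p8,p14} | {p12} | {p6,p13}.
State p4 belongs to the block {p3,p4}, which has 2 states.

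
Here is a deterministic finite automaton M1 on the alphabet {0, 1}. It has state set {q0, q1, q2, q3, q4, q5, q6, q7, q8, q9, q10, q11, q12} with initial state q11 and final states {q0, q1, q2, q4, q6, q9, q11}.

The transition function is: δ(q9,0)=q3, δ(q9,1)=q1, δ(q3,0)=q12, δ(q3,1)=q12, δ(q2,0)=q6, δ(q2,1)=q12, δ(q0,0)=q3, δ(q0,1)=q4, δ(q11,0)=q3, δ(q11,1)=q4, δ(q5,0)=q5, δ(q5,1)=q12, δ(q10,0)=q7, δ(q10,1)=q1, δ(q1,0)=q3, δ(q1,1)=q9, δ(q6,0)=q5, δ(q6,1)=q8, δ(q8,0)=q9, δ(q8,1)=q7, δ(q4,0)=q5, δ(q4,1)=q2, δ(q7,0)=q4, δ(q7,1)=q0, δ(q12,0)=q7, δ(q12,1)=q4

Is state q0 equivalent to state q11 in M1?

First remove the unreachable states {q10}; 12 states remain.
P0 = {q0,q1,q2,q4,q6,q9,q11} | {q3,q5,q7,q8,q12}.
Split {q0,q1,q2,q4,q6,q9,q11} by δ(·,0) → {q0,q1,q4,q6,q9,q11} and {q2}.
Split {q0,q1,q4,q6,q9,q11} by δ(·,1) → {q0,q1,q9,q11} and {q4} and {q6}.
On input 1, block {q0,q1,q9,q11} splits into {q0,q11} and {q1,q9}.
On input 0, block {q3,q5,q7,q8,q12} splits into {q3,q5,q12} and {q7} and {q8}.
Refine {q3,q5,q12} on symbol 0: members go to different blocks, giving {q3,q5} and {q12}.
Split {q3,q5} by δ(·,0) → {q3} and {q5}.
The partition is now stable with 10 blocks: {q0,q11} | {q3} | {q2} | {q4} | {q6} | {q1,q9} | {q7} | {q8} | {q12} | {q5}.
q0 and q11 lie in the same block of the stable partition, so they are equivalent — no string distinguishes them.

Yes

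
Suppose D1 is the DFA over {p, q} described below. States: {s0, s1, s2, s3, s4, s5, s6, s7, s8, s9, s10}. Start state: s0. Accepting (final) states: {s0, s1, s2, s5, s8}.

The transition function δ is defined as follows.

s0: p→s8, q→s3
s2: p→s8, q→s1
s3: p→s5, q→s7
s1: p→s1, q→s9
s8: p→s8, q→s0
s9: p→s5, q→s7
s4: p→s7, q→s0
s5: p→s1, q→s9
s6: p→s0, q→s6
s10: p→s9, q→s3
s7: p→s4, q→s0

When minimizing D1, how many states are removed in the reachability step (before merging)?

3

No path from s0 leads to s2, s6, s10; the other 8 states are all reachable.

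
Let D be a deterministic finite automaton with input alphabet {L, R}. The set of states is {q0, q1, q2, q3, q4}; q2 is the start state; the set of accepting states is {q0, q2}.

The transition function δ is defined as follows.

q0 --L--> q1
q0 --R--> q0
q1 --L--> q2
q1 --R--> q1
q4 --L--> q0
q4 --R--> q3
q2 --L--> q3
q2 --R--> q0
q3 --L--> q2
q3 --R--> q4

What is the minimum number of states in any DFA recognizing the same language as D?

2

Initial partition by acceptance: {q0,q2} | {q1,q3,q4}.
No further refinement is possible. Final partition (2 blocks): {q0,q2} | {q1,q3,q4}.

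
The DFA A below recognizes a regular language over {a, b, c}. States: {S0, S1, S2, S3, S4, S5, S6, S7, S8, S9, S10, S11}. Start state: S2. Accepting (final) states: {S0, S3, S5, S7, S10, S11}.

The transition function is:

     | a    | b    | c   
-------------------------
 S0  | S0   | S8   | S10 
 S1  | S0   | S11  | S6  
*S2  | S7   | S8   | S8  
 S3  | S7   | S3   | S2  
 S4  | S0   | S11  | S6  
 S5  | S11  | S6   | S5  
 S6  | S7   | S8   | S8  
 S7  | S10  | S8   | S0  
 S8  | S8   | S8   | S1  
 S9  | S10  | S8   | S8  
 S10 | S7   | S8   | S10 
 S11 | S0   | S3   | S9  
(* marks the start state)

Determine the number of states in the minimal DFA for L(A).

5

Reachable states from the start: {S0,S1,S2,S3,S6,S7,S8,S9,S10,S11}. Unreachable: {S4,S5} — drop them.
Start with accepting vs non-accepting: {S0,S3,S7,S10,S11} | {S1,S2,S6,S8,S9}.
On input b, block {S0,S3,S7,S10,S11} splits into {S0,S7,S10} and {S3,S11}.
Refine {S1,S2,S6,S8,S9} on symbol a: members go to different blocks, giving {S1,S2,S6,S9} and {S8}.
Split {S1,S2,S6,S9} by δ(·,b) → {S2,S6,S9} and {S1}.
The partition is now stable with 5 blocks: {S0,S7,S10} | {S2,S6,S9} | {S3,S11} | {S8} | {S1}.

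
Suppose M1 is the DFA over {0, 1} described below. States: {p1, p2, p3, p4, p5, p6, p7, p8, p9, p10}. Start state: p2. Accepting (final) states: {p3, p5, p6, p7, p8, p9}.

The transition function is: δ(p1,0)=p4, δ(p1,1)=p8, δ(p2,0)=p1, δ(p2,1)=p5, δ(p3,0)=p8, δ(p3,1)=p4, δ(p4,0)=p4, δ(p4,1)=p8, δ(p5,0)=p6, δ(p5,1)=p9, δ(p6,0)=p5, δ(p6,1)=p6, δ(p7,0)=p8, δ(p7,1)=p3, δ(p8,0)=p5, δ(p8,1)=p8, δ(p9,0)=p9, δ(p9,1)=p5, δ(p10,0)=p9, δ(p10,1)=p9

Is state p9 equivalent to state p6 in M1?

Yes

First remove the unreachable states {p3,p7,p10}; 7 states remain.
P0 = {p5,p6,p8,p9} | {p1,p2,p4}.
No further refinement is possible. Final partition (2 blocks): {p5,p6,p8,p9} | {p1,p2,p4}.
p9 and p6 lie in the same block of the stable partition, so they are equivalent — no string distinguishes them.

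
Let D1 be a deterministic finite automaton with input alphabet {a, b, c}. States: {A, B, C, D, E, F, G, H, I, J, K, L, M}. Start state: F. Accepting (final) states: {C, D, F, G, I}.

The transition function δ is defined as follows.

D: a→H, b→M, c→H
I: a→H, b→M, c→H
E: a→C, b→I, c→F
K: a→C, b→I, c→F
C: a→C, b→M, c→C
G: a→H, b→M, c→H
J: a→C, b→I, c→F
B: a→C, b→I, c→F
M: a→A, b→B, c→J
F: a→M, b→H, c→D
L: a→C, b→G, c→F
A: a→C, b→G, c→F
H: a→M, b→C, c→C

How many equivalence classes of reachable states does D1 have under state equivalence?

First remove the unreachable states {E,K,L}; 10 states remain.
P0 = {C,D,F,G,I} | {A,B,H,J,M}.
On input a, block {C,D,F,G,I} splits into {D,F,G,I} and {C}.
On input c, block {D,F,G,I} splits into {D,G,I} and {F}.
Split {A,B,H,J,M} by δ(·,a) → {A,B,J} and {H,M}.
On input a, block {H,M} splits into {H} and {M}.
No further refinement is possible. Final partition (6 blocks): {D,G,I} | {A,B,J} | {C} | {F} | {H} | {M}.

6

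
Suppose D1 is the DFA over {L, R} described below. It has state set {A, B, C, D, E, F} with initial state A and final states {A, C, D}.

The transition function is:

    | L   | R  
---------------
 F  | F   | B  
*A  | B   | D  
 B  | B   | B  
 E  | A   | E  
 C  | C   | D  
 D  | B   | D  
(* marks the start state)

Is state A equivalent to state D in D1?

Yes

Reachable states from the start: {A,B,D}. Unreachable: {C,E,F} — drop them.
Initial partition by acceptance: {A,D} | {B}.
Stable partition: {A,D} | {B} — 2 equivalence classes.
A and D lie in the same block of the stable partition, so they are equivalent — no string distinguishes them.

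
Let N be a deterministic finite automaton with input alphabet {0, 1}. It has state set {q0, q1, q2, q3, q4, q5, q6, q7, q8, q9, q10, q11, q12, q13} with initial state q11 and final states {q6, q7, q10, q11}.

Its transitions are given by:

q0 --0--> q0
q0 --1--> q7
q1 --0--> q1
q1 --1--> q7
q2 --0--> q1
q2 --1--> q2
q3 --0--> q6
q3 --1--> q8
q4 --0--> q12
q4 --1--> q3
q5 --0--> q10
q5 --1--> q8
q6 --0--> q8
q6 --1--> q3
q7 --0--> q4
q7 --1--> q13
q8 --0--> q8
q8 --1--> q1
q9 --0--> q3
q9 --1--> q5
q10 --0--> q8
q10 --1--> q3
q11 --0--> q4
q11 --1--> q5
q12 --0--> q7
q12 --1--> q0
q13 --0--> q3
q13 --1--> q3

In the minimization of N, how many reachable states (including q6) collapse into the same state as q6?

States {q2,q9} cannot be reached from the start state, so discard them.
Start with accepting vs non-accepting: {q6,q7,q10,q11} | {q0,q1,q3,q4,q5,q8,q12,q13}.
Split {q0,q1,q3,q4,q5,q8,q12,q13} by δ(·,0) → {q0,q1,q4,q8,q13} and {q3,q5,q12}.
Split {q6,q7,q10,q11} by δ(·,1) → {q6,q10,q11} and {q7}.
Refine {q0,q1,q4,q8,q13} on symbol 0: members go to different blocks, giving {q0,q1,q8} and {q4,q13}.
On input 0, block {q6,q10,q11} splits into {q6,q10} and {q11}.
On input 1, block {q0,q1,q8} splits into {q0,q1} and {q8}.
Split {q3,q5,q12} by δ(·,0) → {q3,q5} and {q12}.
Split {q4,q13} by δ(·,0) → {q4} and {q13}.
Stable partition: {q6,q10} | {q0,q1} | {q3,q5} | {q7} | {q4} | {q11} | {q8} | {q12} | {q13} — 9 equivalence classes.
The equivalence class containing q6 is {q6,q10}, of size 2.

2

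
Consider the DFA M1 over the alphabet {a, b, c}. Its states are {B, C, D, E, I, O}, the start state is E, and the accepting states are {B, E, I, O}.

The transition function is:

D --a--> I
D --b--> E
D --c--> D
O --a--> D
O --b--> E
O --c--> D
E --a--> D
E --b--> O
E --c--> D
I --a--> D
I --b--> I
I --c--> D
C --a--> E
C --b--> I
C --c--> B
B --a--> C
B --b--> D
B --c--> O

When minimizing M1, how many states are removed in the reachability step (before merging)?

2

No path from E leads to B, C; the other 4 states are all reachable.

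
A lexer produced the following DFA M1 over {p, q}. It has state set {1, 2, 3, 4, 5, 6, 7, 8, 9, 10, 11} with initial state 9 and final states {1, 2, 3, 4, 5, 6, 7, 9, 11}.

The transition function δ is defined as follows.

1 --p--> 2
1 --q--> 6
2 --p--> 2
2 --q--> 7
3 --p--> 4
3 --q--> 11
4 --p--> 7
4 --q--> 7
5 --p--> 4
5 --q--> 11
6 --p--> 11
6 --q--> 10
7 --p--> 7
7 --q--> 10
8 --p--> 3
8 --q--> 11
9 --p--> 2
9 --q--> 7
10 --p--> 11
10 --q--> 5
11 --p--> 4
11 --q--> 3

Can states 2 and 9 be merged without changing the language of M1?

Yes

Reachable states from the start: {2,3,4,5,7,9,10,11}. Unreachable: {1,6,8} — drop them.
Initial partition by acceptance: {2,3,4,5,7,9,11} | {10}.
Split {2,3,4,5,7,9,11} by δ(·,q) → {2,3,4,5,9,11} and {7}.
Refine {2,3,4,5,9,11} on symbol p: members go to different blocks, giving {2,3,5,9,11} and {4}.
On input p, block {2,3,5,9,11} splits into {3,5,11} and {2,9}.
No further refinement is possible. Final partition (5 blocks): {3,5,11} | {10} | {7} | {4} | {2,9}.
2 and 9 lie in the same block of the stable partition, so they are equivalent — no string distinguishes them.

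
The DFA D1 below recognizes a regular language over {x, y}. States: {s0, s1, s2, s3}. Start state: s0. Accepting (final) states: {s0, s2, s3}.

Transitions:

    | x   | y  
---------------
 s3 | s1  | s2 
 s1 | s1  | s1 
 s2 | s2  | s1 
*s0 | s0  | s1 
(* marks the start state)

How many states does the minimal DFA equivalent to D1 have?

2

States {s2,s3} cannot be reached from the start state, so discard them.
Initial partition by acceptance: {s0} | {s1}.
The partition is now stable with 2 blocks: {s0} | {s1}.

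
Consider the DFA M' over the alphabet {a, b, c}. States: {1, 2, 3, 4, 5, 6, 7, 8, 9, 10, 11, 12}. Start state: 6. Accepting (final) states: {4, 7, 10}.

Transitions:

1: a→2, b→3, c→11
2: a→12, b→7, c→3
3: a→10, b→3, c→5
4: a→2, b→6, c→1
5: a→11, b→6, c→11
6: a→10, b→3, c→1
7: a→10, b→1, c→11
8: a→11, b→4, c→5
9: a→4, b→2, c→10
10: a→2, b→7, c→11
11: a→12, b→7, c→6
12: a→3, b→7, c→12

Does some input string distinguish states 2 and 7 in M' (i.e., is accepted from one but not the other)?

First remove the unreachable states {4,8,9}; 9 states remain.
Start with accepting vs non-accepting: {7,10} | {1,2,3,5,6,11,12}.
Split {7,10} by δ(·,a) → {7} and {10}.
Split {1,2,3,5,6,11,12} by δ(·,a) → {1,2,5,11,12} and {3,6}.
Split {1,2,5,11,12} by δ(·,a) → {1,2,5,11} and {12}.
Split {1,2,5,11} by δ(·,a) → {1,5} and {2,11}.
No further refinement is possible. Final partition (6 blocks): {7} | {1,5} | {10} | {3,6} | {12} | {2,11}.
2 and 7 end up in different blocks, so they are distinguishable. For instance, the string 'ε' is accepted from only 7.

Yes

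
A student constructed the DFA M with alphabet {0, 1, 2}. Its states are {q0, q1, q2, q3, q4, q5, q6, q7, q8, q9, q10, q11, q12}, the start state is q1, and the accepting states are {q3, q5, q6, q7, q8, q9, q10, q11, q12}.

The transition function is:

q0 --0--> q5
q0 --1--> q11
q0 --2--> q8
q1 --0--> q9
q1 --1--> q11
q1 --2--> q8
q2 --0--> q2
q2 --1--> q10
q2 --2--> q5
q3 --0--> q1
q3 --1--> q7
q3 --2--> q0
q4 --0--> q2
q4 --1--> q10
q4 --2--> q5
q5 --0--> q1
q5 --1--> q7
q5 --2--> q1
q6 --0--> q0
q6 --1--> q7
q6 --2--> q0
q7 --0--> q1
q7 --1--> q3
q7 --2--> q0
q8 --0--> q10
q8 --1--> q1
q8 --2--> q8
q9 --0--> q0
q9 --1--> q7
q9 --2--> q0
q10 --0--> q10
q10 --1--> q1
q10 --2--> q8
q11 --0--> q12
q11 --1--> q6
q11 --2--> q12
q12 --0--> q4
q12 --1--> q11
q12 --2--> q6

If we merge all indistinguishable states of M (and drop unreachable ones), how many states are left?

6

All states are reachable from the start state.
Start with accepting vs non-accepting: {q3,q5,q6,q7,q8,q9,q10,q11,q12} | {q0,q1,q2,q4}.
Split {q3,q5,q6,q7,q8,q9,q10,q11,q12} by δ(·,0) → {q3,q5,q6,q7,q9,q12} and {q8,q10,q11}.
Split {q3,q5,q6,q7,q9,q12} by δ(·,1) → {q3,q5,q6,q7,q9} and {q12}.
Split {q0,q1,q2,q4} by δ(·,0) → {q0,q1} and {q2,q4}.
On input 0, block {q8,q10,q11} splits into {q8,q10} and {q11}.
Stable partition: {q3,q5,q6,q7,q9} | {q0,q1} | {q8,q10} | {q12} | {q2,q4} | {q11} — 6 equivalence classes.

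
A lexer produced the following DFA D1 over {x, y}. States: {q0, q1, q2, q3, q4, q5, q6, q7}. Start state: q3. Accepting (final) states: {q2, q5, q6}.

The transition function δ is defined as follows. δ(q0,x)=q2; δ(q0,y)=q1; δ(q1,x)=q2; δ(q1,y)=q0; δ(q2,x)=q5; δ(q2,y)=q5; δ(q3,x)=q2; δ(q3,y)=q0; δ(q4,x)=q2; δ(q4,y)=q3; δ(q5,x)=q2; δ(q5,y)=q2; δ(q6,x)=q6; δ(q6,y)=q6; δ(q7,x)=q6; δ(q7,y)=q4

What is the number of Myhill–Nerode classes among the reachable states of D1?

2

First remove the unreachable states {q4,q6,q7}; 5 states remain.
Initial partition by acceptance: {q2,q5} | {q0,q1,q3}.
No further refinement is possible. Final partition (2 blocks): {q2,q5} | {q0,q1,q3}.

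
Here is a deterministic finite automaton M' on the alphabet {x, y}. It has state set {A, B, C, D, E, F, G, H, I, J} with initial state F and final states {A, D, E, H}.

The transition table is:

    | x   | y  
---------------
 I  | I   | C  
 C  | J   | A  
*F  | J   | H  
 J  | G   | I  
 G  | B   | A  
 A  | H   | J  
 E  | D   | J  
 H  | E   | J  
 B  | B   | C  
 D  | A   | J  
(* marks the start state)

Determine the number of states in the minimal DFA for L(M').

All states are reachable from the start state.
Start with accepting vs non-accepting: {A,D,E,H} | {B,C,F,G,I,J}.
Refine {B,C,F,G,I,J} on symbol y: members go to different blocks, giving {B,I,J} and {C,F,G}.
Refine {B,I,J} on symbol x: members go to different blocks, giving {B,I} and {J}.
Refine {C,F,G} on symbol x: members go to different blocks, giving {C,F} and {G}.
Stable partition: {A,D,E,H} | {B,I} | {C,F} | {J} | {G} — 5 equivalence classes.

5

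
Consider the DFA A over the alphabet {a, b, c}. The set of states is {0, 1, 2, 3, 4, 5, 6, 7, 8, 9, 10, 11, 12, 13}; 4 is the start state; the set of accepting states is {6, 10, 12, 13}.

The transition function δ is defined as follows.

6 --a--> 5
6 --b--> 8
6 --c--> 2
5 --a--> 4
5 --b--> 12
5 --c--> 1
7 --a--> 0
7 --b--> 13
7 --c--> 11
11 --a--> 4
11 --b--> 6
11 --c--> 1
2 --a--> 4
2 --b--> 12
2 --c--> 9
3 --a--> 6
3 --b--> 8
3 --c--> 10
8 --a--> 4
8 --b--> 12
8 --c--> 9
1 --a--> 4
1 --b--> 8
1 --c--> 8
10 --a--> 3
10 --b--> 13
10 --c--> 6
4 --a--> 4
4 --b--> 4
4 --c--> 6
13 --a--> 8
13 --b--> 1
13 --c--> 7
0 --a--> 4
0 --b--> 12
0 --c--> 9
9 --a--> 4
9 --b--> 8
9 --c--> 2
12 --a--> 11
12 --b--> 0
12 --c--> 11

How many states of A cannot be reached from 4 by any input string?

BFS from 4 reaches {0, 1, 2, 4, 5, 6, 8, 9, 11, 12}; the 4 state(s) 3, 7, 10, 13 are never visited.

4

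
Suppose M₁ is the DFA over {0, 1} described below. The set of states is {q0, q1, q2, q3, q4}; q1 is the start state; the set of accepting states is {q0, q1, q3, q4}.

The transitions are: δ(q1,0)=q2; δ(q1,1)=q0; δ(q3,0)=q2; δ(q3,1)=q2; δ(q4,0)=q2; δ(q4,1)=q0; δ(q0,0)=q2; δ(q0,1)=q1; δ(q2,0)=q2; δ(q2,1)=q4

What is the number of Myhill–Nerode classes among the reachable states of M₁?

Reachable states from the start: {q0,q1,q2,q4}. Unreachable: {q3} — drop them.
Start with accepting vs non-accepting: {q0,q1,q4} | {q2}.
The partition is now stable with 2 blocks: {q0,q1,q4} | {q2}.

2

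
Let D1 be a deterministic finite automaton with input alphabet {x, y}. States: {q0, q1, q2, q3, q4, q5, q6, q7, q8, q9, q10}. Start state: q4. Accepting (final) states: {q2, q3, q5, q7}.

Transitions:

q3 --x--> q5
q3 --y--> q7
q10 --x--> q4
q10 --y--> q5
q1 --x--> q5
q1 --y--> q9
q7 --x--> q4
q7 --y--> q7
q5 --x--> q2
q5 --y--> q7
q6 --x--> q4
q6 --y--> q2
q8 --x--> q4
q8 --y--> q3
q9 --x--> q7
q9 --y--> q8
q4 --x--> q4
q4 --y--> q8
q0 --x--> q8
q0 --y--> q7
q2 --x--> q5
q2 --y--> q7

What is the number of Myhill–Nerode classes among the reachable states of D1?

4

States {q0,q1,q6,q9,q10} cannot be reached from the start state, so discard them.
Initial partition by acceptance: {q2,q3,q5,q7} | {q4,q8}.
On input x, block {q2,q3,q5,q7} splits into {q2,q3,q5} and {q7}.
Split {q4,q8} by δ(·,y) → {q4} and {q8}.
No further refinement is possible. Final partition (4 blocks): {q2,q3,q5} | {q4} | {q7} | {q8}.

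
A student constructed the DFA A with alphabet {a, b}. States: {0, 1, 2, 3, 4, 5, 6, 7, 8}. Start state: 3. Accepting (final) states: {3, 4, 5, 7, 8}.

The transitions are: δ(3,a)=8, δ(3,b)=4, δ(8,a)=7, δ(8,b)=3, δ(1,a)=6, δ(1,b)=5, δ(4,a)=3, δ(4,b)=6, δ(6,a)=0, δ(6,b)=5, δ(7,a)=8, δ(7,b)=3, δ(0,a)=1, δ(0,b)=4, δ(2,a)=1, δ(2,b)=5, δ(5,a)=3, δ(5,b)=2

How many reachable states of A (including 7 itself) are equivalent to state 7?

Every state is reachable, so we keep all 9.
P0 = {3,4,5,7,8} | {0,1,2,6}.
Split {3,4,5,7,8} by δ(·,b) → {3,7,8} and {4,5}.
Split {3,7,8} by δ(·,b) → {7,8} and {3}.
Stable partition: {7,8} | {0,1,2,6} | {4,5} | {3} — 4 equivalence classes.
State 7 belongs to the block {7,8}, which has 2 states.

2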